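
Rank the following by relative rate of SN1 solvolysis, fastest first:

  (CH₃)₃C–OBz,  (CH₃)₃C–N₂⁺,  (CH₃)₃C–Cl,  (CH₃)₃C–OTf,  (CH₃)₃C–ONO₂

(CH₃)₃C–N₂⁺ > (CH₃)₃C–OTf > (CH₃)₃C–Cl > (CH₃)₃C–ONO₂ > (CH₃)₃C–OBz

With the same alkyl group throughout, only the leaving group differentiates the rates.
The more stable X⁻ (or X) is on its own — i.e. the weaker a base it is — the better a leaving group it makes.
(CH₃)₃C–N₂⁺ loses N₂: no meaningful conjugate acid; N₂ departs as an exceptionally stable neutral molecule
(CH₃)₃C–OTf loses OTf⁻: pKₐ(CF₃SO₃H (triflic acid)) ≈ -14
(CH₃)₃C–Cl loses Cl⁻: pKₐ(HCl) ≈ -7
(CH₃)₃C–ONO₂ loses NO₃⁻: pKₐ(HNO₃) ≈ -1.3
(CH₃)₃C–OBz loses PhCOO⁻: pKₐ(C₆H₅COOH) ≈ 4.2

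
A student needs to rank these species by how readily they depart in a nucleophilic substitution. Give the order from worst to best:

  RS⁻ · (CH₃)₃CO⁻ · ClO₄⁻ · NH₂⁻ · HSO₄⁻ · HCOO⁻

NH₂⁻ < (CH₃)₃CO⁻ < RS⁻ < HCOO⁻ < HSO₄⁻ < ClO₄⁻

The more stable X⁻ (or X) is on its own — i.e. the weaker a base it is — the better a leaving group it makes.
ClO₄⁻: pKₐ(HClO₄) ≈ -10
HSO₄⁻: pKₐ(H₂SO₄) ≈ -3
HCOO⁻: pKₐ(HCOOH) ≈ 3.8
RS⁻: pKₐ(RSH (a thiol)) ≈ 10.5
(CH₃)₃CO⁻: pKₐ(t-BuOH) ≈ 18
NH₂⁻: pKₐ(NH₃) ≈ 38
The question asks for worst first, so the sequence is read in increasing leaving-group ability.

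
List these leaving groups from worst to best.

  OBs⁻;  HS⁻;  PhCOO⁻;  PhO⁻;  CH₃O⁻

CH₃O⁻ < PhO⁻ < HS⁻ < PhCOO⁻ < OBs⁻

A good leaving group is a weak base: the lower the pKₐ of its conjugate acid, the more readily it departs.
OBs⁻: pKₐ(p-BrC₆H₄SO₃H) ≈ -2.8
PhCOO⁻: pKₐ(C₆H₅COOH) ≈ 4.2 — aryl carboxylate
HS⁻: pKₐ(H₂S) ≈ 7 — larger and more polarisable than the oxygen analogue
PhO⁻: pKₐ(C₆H₅OH (phenol)) ≈ 10 — resonance into the ring helps, but still a poor LG
CH₃O⁻: pKₐ(CH₃OH) ≈ 15.5 — strong base; alkoxides do not leave unassisted
Reversing gives the worst-to-best order requested.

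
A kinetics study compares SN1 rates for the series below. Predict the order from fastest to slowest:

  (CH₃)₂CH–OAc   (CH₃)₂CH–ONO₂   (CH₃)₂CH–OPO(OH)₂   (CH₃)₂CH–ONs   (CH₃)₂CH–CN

With the same alkyl group throughout, only the leaving group differentiates the rates.
The more stable X⁻ (or X) is on its own — i.e. the weaker a base it is — the better a leaving group it makes.
(CH₃)₂CH–ONs loses ONs⁻: pKₐ(p-O₂NC₆H₄SO₃H) ≈ -3.5
(CH₃)₂CH–ONO₂ loses NO₃⁻: pKₐ(HNO₃) ≈ -1.3
(CH₃)₂CH–OPO(OH)₂ loses H₂PO₄⁻: pKₐ(H₃PO₄) ≈ 2.1
(CH₃)₂CH–OAc loses AcO⁻: pKₐ(CH₃COOH) ≈ 4.8
(CH₃)₂CH–CN loses CN⁻: pKₐ(HCN) ≈ 9.2

(CH₃)₂CH–ONs > (CH₃)₂CH–ONO₂ > (CH₃)₂CH–OPO(OH)₂ > (CH₃)₂CH–OAc > (CH₃)₂CH–CN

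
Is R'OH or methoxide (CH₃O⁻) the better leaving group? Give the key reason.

R'OH is the better leaving group.
pKₐ(R'OH₂⁺) ≈ -2.4 versus pKₐ(CH₃OH) ≈ 15.5: R'OH is the much weaker base.
Neutral; leaves from a protonated ether (an oxonium ion, R–O(H)R'⁺).

R'OH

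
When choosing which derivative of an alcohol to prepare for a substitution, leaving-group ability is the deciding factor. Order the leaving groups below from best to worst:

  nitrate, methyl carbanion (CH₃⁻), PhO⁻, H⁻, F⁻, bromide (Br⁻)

The more stable X⁻ (or X) is on its own — i.e. the weaker a base it is — the better a leaving group it makes.
bromide (Br⁻): pKₐ(HBr) ≈ -9 — weak base; good leaving group
nitrate: pKₐ(HNO₃) ≈ -1.3 — resonance-delocalised over three oxygens
F⁻: pKₐ(HF) ≈ 3.2
PhO⁻: pKₐ(C₆H₅OH (phenol)) ≈ 10 — resonance into the ring helps, but still a poor LG
H⁻: pKₐ(H₂) ≈ 36 — extremely strong base; leaves only in special hydride-transfer contexts
methyl carbanion (CH₃⁻): pKₐ(CH₄) ≈ 48 — unstabilised carbanion; the worst conceivable leaving group

bromide (Br⁻) > nitrate > F⁻ > PhO⁻ > H⁻ > methyl carbanion (CH₃⁻)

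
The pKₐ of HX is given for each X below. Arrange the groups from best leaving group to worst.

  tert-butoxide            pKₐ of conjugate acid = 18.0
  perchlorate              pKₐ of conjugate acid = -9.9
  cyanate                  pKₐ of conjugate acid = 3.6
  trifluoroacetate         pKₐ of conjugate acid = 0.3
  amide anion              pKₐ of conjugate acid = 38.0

Lower conjugate-acid pKₐ ⇒ weaker base ⇒ better leaving group.
Sorting by the given values: perchlorate (-9.9), trifluoroacetate (0.3), cyanate (3.6), tert-butoxide (18.0), amide anion (38.0).

perchlorate > trifluoroacetate > cyanate > tert-butoxide > amide anion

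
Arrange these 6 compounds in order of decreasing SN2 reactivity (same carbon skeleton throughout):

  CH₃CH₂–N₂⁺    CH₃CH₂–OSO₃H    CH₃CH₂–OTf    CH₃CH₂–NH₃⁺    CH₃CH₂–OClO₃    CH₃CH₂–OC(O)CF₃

The skeletons are identical, so relative rate is governed entirely by leaving-group ability.
The more stable X⁻ (or X) is on its own — i.e. the weaker a base it is — the better a leaving group it makes.
CH₃CH₂–N₂⁺ loses N₂: no meaningful conjugate acid; N₂ departs as an exceptionally stable neutral molecule
CH₃CH₂–OTf loses OTf⁻: pKₐ(CF₃SO₃H (triflic acid)) ≈ -14
CH₃CH₂–OClO₃ loses ClO₄⁻: pKₐ(HClO₄) ≈ -10
CH₃CH₂–OSO₃H loses HSO₄⁻: pKₐ(H₂SO₄) ≈ -3
CH₃CH₂–OC(O)CF₃ loses CF₃COO⁻: pKₐ(CF₃COOH) ≈ 0.2
CH₃CH₂–NH₃⁺ loses NH₃: pKₐ(NH₄⁺) ≈ 9.2

CH₃CH₂–N₂⁺ > CH₃CH₂–OTf > CH₃CH₂–OClO₃ > CH₃CH₂–OSO₃H > CH₃CH₂–OC(O)CF₃ > CH₃CH₂–NH₃⁺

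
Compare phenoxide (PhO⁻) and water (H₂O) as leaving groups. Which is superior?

water (H₂O)

water (H₂O) is the better leaving group.
pKₐ(H₃O⁺) ≈ -1.7 versus pKₐ(C₆H₅OH (phenol)) ≈ 10: water (H₂O) is the much weaker base.
Neutral; leaves from a protonated alcohol (R–OH₂⁺).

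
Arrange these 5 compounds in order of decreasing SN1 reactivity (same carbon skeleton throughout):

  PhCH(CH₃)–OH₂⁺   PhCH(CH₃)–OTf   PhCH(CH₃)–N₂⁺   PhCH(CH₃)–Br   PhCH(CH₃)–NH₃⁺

The skeletons are identical, so relative rate is governed entirely by leaving-group ability.
A good leaving group is a weak base: the lower the pKₐ of its conjugate acid, the more readily it departs.
PhCH(CH₃)–N₂⁺ loses N₂: no meaningful conjugate acid; N₂ departs as an exceptionally stable neutral molecule
PhCH(CH₃)–OTf loses OTf⁻: pKₐ(CF₃SO₃H (triflic acid)) ≈ -14
PhCH(CH₃)–Br loses Br⁻: pKₐ(HBr) ≈ -9
PhCH(CH₃)–OH₂⁺ loses H₂O: pKₐ(H₃O⁺) ≈ -1.7
PhCH(CH₃)–NH₃⁺ loses NH₃: pKₐ(NH₄⁺) ≈ 9.2

PhCH(CH₃)–N₂⁺ > PhCH(CH₃)–OTf > PhCH(CH₃)–Br > PhCH(CH₃)–OH₂⁺ > PhCH(CH₃)–NH₃⁺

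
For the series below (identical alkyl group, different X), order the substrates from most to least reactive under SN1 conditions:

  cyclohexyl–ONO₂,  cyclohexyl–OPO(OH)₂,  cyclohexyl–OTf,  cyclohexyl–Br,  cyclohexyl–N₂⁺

cyclohexyl–N₂⁺ > cyclohexyl–OTf > cyclohexyl–Br > cyclohexyl–ONO₂ > cyclohexyl–OPO(OH)₂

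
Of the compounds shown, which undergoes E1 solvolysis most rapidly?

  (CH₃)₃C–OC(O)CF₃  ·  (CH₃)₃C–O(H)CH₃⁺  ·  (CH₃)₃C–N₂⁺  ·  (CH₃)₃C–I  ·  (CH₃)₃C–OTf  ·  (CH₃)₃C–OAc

Identical carbon frameworks mean the comparison reduces to leaving-group quality.
Leaving-group ability tracks the stability of the departed species; conjugate-acid pKₐ is the usual yardstick (lower pKₐ → better LG).
(CH₃)₃C–N₂⁺ loses N₂: no meaningful conjugate acid; N₂ departs as an exceptionally stable neutral molecule
(CH₃)₃C–OTf loses OTf⁻: pKₐ(CF₃SO₃H (triflic acid)) ≈ -14
(CH₃)₃C–I loses I⁻: pKₐ(HI) ≈ -10
(CH₃)₃C–O(H)CH₃⁺ loses R'OH: pKₐ(R'OH₂⁺) ≈ -2.4
(CH₃)₃C–OC(O)CF₃ loses CF₃COO⁻: pKₐ(CF₃COOH) ≈ 0.2
(CH₃)₃C–OAc loses AcO⁻: pKₐ(CH₃COOH) ≈ 4.8

(CH₃)₃C–N₂⁺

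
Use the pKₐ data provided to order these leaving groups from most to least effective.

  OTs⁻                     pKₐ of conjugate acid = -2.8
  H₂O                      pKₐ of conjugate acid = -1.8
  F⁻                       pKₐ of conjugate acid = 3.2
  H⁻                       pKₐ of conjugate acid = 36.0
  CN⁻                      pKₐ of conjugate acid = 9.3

Lower conjugate-acid pKₐ ⇒ weaker base ⇒ better leaving group.
Sorting by the given values: OTs⁻ (-2.8), H₂O (-1.8), F⁻ (3.2), CN⁻ (9.3), H⁻ (36.0).

OTs⁻ > H₂O > F⁻ > CN⁻ > H⁻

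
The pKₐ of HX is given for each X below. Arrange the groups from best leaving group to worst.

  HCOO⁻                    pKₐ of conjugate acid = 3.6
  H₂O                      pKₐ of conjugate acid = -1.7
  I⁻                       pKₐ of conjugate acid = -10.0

I⁻ > H₂O > HCOO⁻

Lower conjugate-acid pKₐ ⇒ weaker base ⇒ better leaving group.
Sorting by the given values: I⁻ (-10.0), H₂O (-1.7), HCOO⁻ (3.6).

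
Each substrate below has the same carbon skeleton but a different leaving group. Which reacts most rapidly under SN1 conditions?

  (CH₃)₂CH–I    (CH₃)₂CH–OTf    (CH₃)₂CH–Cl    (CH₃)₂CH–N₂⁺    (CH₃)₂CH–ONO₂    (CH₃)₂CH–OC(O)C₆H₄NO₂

(CH₃)₂CH–N₂⁺

The skeletons are identical, so relative rate is governed entirely by leaving-group ability.
The more stable X⁻ (or X) is on its own — i.e. the weaker a base it is — the better a leaving group it makes.
(CH₃)₂CH–N₂⁺ loses N₂: no meaningful conjugate acid; N₂ departs as an exceptionally stable neutral molecule
(CH₃)₂CH–OTf loses OTf⁻: pKₐ(CF₃SO₃H (triflic acid)) ≈ -14
(CH₃)₂CH–I loses I⁻: pKₐ(HI) ≈ -10
(CH₃)₂CH–Cl loses Cl⁻: pKₐ(HCl) ≈ -7
(CH₃)₂CH–ONO₂ loses NO₃⁻: pKₐ(HNO₃) ≈ -1.3
(CH₃)₂CH–OC(O)C₆H₄NO₂ loses p-O₂N–C₆H₄–COO⁻: pKₐ(p-nitrobenzoic acid) ≈ 3.4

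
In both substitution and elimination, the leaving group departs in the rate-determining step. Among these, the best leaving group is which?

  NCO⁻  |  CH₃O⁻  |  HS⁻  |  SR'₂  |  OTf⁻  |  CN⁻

The more stable X⁻ (or X) is on its own — i.e. the weaker a base it is — the better a leaving group it makes.
OTf⁻: pKₐ(CF₃SO₃H (triflic acid)) ≈ -14
SR'₂: pKₐ(R'₂SH⁺) ≈ -7
NCO⁻: pKₐ(HOCN) ≈ 3.5
HS⁻: pKₐ(H₂S) ≈ 7
CN⁻: pKₐ(HCN) ≈ 9.2
CH₃O⁻: pKₐ(CH₃OH) ≈ 15.5

OTf⁻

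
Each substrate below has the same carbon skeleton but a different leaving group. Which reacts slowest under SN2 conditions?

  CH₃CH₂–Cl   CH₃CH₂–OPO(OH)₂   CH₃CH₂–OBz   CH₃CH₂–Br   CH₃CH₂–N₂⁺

CH₃CH₂–OBz

With the same alkyl group throughout, only the leaving group differentiates the rates.
Rank by basicity of the departing species: weakest base leaves most easily.
CH₃CH₂–N₂⁺ loses N₂: no meaningful conjugate acid; N₂ departs as an exceptionally stable neutral molecule
CH₃CH₂–Br loses Br⁻: pKₐ(HBr) ≈ -9
CH₃CH₂–Cl loses Cl⁻: pKₐ(HCl) ≈ -7
CH₃CH₂–OPO(OH)₂ loses H₂PO₄⁻: pKₐ(H₃PO₄) ≈ 2.1
CH₃CH₂–OBz loses PhCOO⁻: pKₐ(C₆H₅COOH) ≈ 4.2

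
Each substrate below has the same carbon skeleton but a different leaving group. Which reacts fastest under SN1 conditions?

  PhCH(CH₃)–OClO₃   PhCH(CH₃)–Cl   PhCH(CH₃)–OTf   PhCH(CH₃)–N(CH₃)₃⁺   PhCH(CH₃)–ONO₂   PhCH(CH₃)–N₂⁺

The skeletons are identical, so relative rate is governed entirely by leaving-group ability.
Rank by basicity of the departing species: weakest base leaves most easily.
PhCH(CH₃)–N₂⁺ loses N₂: no meaningful conjugate acid; N₂ departs as an exceptionally stable neutral molecule
PhCH(CH₃)–OTf loses OTf⁻: pKₐ(CF₃SO₃H (triflic acid)) ≈ -14
PhCH(CH₃)–OClO₃ loses ClO₄⁻: pKₐ(HClO₄) ≈ -10
PhCH(CH₃)–Cl loses Cl⁻: pKₐ(HCl) ≈ -7
PhCH(CH₃)–ONO₂ loses NO₃⁻: pKₐ(HNO₃) ≈ -1.3
PhCH(CH₃)–N(CH₃)₃⁺ loses NR'₃: pKₐ(R'₃NH⁺) ≈ 10.7

PhCH(CH₃)–N₂⁺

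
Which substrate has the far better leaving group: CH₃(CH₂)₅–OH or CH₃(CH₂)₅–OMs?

From CH₃(CH₂)₅–OH the departing group would be OH⁻ (pKₐ(H₂O) ≈ 15.7). Strong base; essentially never leaves without prior activation.
From CH₃(CH₂)₅–OMs the leaving group is OMs⁻ (pKₐ(CH₃SO₃H (MsOH)) ≈ -1.9). Resonance-delocalised alkanesulfonate.
(In practice CH₃(CH₂)₅–OMs is made from CH₃(CH₂)₅–OH by treatment with MsCl / Et₃N, converting the hydroxyl into a mesylate.)

CH₃(CH₂)₅–OMs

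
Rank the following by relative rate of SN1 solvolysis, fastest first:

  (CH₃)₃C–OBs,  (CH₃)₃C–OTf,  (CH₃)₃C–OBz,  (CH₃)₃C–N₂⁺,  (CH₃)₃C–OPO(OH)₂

Same R in every case — rank the leaving groups.
A good leaving group is a weak base: the lower the pKₐ of its conjugate acid, the more readily it departs.
(CH₃)₃C–N₂⁺ loses N₂: no meaningful conjugate acid; N₂ departs as an exceptionally stable neutral molecule
(CH₃)₃C–OTf loses OTf⁻: pKₐ(CF₃SO₃H (triflic acid)) ≈ -14
(CH₃)₃C–OBs loses OBs⁻: pKₐ(p-BrC₆H₄SO₃H) ≈ -2.8
(CH₃)₃C–OPO(OH)₂ loses H₂PO₄⁻: pKₐ(H₃PO₄) ≈ 2.1
(CH₃)₃C–OBz loses PhCOO⁻: pKₐ(C₆H₅COOH) ≈ 4.2

(CH₃)₃C–N₂⁺ > (CH₃)₃C–OTf > (CH₃)₃C–OBs > (CH₃)₃C–OPO(OH)₂ > (CH₃)₃C–OBz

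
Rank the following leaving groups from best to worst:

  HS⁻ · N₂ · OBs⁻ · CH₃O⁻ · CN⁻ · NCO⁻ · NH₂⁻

The more stable X⁻ (or X) is on its own — i.e. the weaker a base it is — the better a leaving group it makes.
N₂: no meaningful conjugate acid; N₂ departs as an exceptionally stable neutral molecule
OBs⁻: pKₐ(p-BrC₆H₄SO₃H) ≈ -2.8
NCO⁻: pKₐ(HOCN) ≈ 3.5 — resonance between N and O
HS⁻: pKₐ(H₂S) ≈ 7 — larger and more polarisable than the oxygen analogue
CN⁻: pKₐ(HCN) ≈ 9.2 — sp carbon stabilises the charge somewhat, but still a poor LG
CH₃O⁻: pKₐ(CH₃OH) ≈ 15.5 — strong base; alkoxides do not leave unassisted
NH₂⁻: pKₐ(NH₃) ≈ 38

N₂ > OBs⁻ > NCO⁻ > HS⁻ > CN⁻ > CH₃O⁻ > NH₂⁻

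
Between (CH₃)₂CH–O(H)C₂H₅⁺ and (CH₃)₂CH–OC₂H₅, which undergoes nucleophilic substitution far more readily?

(CH₃)₂CH–O(H)C₂H₅⁺

From (CH₃)₂CH–OC₂H₅ the departing group would be CH₃CH₂O⁻ (pKₐ(CH₃CH₂OH) ≈ 16). Strong base; alkoxides do not leave unassisted.
From (CH₃)₂CH–O(H)C₂H₅⁺ the leaving group is R'OH (pKₐ(R'OH₂⁺) ≈ -2.4). Neutral; leaves from a protonated ether (an oxonium ion, R–O(H)R'⁺).
(In practice (CH₃)₂CH–O(H)C₂H₅⁺ is made from (CH₃)₂CH–OC₂H₅ by protonation with concentrated HBr, allowing neutral ethanol, rather than ethoxide, to depart.)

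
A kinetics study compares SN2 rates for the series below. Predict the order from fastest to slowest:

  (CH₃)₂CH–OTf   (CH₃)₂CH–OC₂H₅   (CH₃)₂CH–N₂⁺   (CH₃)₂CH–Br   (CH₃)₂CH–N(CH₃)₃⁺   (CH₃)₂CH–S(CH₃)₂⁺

(CH₃)₂CH–N₂⁺ > (CH₃)₂CH–OTf > (CH₃)₂CH–Br > (CH₃)₂CH–S(CH₃)₂⁺ > (CH₃)₂CH–N(CH₃)₃⁺ > (CH₃)₂CH–OC₂H₅

Identical carbon frameworks mean the comparison reduces to leaving-group quality.
Rank by basicity of the departing species: weakest base leaves most easily.
(CH₃)₂CH–N₂⁺ loses N₂: no meaningful conjugate acid; N₂ departs as an exceptionally stable neutral molecule
(CH₃)₂CH–OTf loses OTf⁻: pKₐ(CF₃SO₃H (triflic acid)) ≈ -14
(CH₃)₂CH–Br loses Br⁻: pKₐ(HBr) ≈ -9
(CH₃)₂CH–S(CH₃)₂⁺ loses SR'₂: pKₐ(R'₂SH⁺) ≈ -7
(CH₃)₂CH–N(CH₃)₃⁺ loses NR'₃: pKₐ(R'₃NH⁺) ≈ 10.7
(CH₃)₂CH–OC₂H₅ loses CH₃CH₂O⁻: pKₐ(CH₃CH₂OH) ≈ 16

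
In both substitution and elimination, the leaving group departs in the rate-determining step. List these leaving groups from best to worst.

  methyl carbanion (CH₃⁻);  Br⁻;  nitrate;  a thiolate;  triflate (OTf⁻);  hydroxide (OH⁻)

Rank by basicity of the departing species: weakest base leaves most easily.
triflate (OTf⁻): pKₐ(CF₃SO₃H (triflic acid)) ≈ -14
Br⁻: pKₐ(HBr) ≈ -9
nitrate: pKₐ(HNO₃) ≈ -1.3
a thiolate: pKₐ(RSH (a thiol)) ≈ 10.5
hydroxide (OH⁻): pKₐ(H₂O) ≈ 15.7
methyl carbanion (CH₃⁻): pKₐ(CH₄) ≈ 48

triflate (OTf⁻) > Br⁻ > nitrate > a thiolate > hydroxide (OH⁻) > methyl carbanion (CH₃⁻)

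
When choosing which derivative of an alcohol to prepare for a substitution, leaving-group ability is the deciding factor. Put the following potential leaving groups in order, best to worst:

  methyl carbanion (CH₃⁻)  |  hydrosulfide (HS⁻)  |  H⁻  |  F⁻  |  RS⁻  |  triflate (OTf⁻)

The more stable X⁻ (or X) is on its own — i.e. the weaker a base it is — the better a leaving group it makes.
triflate (OTf⁻): pKₐ(CF₃SO₃H (triflic acid)) ≈ -14
F⁻: pKₐ(HF) ≈ 3.2 — small and strongly basic; the poor halide leaving group
hydrosulfide (HS⁻): pKₐ(H₂S) ≈ 7 — larger and more polarisable than the oxygen analogue
RS⁻: pKₐ(RSH (a thiol)) ≈ 10.5
H⁻: pKₐ(H₂) ≈ 36 — extremely strong base; leaves only in special hydride-transfer contexts
methyl carbanion (CH₃⁻): pKₐ(CH₄) ≈ 48 — unstabilised carbanion; the worst conceivable leaving group

triflate (OTf⁻) > F⁻ > hydrosulfide (HS⁻) > RS⁻ > H⁻ > methyl carbanion (CH₃⁻)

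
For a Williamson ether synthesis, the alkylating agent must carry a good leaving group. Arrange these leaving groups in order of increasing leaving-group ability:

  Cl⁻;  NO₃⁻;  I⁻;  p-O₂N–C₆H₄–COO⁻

p-O₂N–C₆H₄–COO⁻ < NO₃⁻ < Cl⁻ < I⁻

A good leaving group is a weak base: the lower the pKₐ of its conjugate acid, the more readily it departs.
I⁻: pKₐ(HI) ≈ -10 — large, highly polarisable; very weak base
Cl⁻: pKₐ(HCl) ≈ -7
NO₃⁻: pKₐ(HNO₃) ≈ -1.3
p-O₂N–C₆H₄–COO⁻: pKₐ(p-nitrobenzoic acid) ≈ 3.4 — electron-withdrawing nitro group stabilises the carboxylate
The question asks for worst first, so the sequence is read in increasing leaving-group ability.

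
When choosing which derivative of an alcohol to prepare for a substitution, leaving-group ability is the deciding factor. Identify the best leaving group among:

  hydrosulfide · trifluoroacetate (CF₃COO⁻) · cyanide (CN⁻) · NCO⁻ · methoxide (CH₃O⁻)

trifluoroacetate (CF₃COO⁻): pKₐ(CF₃COOH) ≈ 0.2
NCO⁻: pKₐ(HOCN) ≈ 3.5
hydrosulfide: pKₐ(H₂S) ≈ 7
cyanide (CN⁻): pKₐ(HCN) ≈ 9.2
methoxide (CH₃O⁻): pKₐ(CH₃OH) ≈ 15.5

trifluoroacetate (CF₃COO⁻)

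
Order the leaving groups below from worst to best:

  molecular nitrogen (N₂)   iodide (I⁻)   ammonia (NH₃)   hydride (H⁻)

molecular nitrogen (N₂): no meaningful conjugate acid; N₂ departs as an exceptionally stable neutral molecule
iodide (I⁻): pKₐ(HI) ≈ -10
ammonia (NH₃): pKₐ(NH₄⁺) ≈ 9.2
hydride (H⁻): pKₐ(H₂) ≈ 36
Listed from poorest to best leaving group as asked.

hydride (H⁻) < ammonia (NH₃) < iodide (I⁻) < molecular nitrogen (N₂)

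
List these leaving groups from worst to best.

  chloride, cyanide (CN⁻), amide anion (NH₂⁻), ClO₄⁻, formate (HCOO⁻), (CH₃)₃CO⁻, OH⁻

A good leaving group is a weak base: the lower the pKₐ of its conjugate acid, the more readily it departs.
ClO₄⁻: pKₐ(HClO₄) ≈ -10
chloride: pKₐ(HCl) ≈ -7
formate (HCOO⁻): pKₐ(HCOOH) ≈ 3.8
cyanide (CN⁻): pKₐ(HCN) ≈ 9.2
OH⁻: pKₐ(H₂O) ≈ 15.7
(CH₃)₃CO⁻: pKₐ(t-BuOH) ≈ 18
amide anion (NH₂⁻): pKₐ(NH₃) ≈ 38
Reversing gives the worst-to-best order requested.

amide anion (NH₂⁻) < (CH₃)₃CO⁻ < OH⁻ < cyanide (CN⁻) < formate (HCOO⁻) < chloride < ClO₄⁻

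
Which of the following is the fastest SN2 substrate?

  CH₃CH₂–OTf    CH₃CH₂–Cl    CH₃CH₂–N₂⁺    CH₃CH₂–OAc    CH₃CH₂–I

Identical carbon frameworks mean the comparison reduces to leaving-group quality.
Leaving-group ability tracks the stability of the departed species; conjugate-acid pKₐ is the usual yardstick (lower pKₐ → better LG).
CH₃CH₂–N₂⁺ loses N₂: no meaningful conjugate acid; N₂ departs as an exceptionally stable neutral molecule
CH₃CH₂–OTf loses OTf⁻: pKₐ(CF₃SO₃H (triflic acid)) ≈ -14
CH₃CH₂–I loses I⁻: pKₐ(HI) ≈ -10
CH₃CH₂–Cl loses Cl⁻: pKₐ(HCl) ≈ -7
CH₃CH₂–OAc loses AcO⁻: pKₐ(CH₃COOH) ≈ 4.8

CH₃CH₂–N₂⁺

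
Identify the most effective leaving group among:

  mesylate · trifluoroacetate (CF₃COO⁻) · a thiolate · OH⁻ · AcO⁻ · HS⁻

mesylate: pKₐ(CH₃SO₃H (MsOH)) ≈ -1.9
trifluoroacetate (CF₃COO⁻): pKₐ(CF₃COOH) ≈ 0.2
AcO⁻: pKₐ(CH₃COOH) ≈ 4.8
HS⁻: pKₐ(H₂S) ≈ 7
a thiolate: pKₐ(RSH (a thiol)) ≈ 10.5
OH⁻: pKₐ(H₂O) ≈ 15.7

mesylate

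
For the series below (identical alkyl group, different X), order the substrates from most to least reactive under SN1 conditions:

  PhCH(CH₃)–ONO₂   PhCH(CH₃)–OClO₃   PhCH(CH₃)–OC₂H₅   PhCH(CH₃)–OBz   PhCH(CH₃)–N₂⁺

PhCH(CH₃)–N₂⁺ > PhCH(CH₃)–OClO₃ > PhCH(CH₃)–ONO₂ > PhCH(CH₃)–OBz > PhCH(CH₃)–OC₂H₅

With the same alkyl group throughout, only the leaving group differentiates the rates.
A good leaving group is a weak base: the lower the pKₐ of its conjugate acid, the more readily it departs.
PhCH(CH₃)–N₂⁺ loses N₂: no meaningful conjugate acid; N₂ departs as an exceptionally stable neutral molecule
PhCH(CH₃)–OClO₃ loses ClO₄⁻: pKₐ(HClO₄) ≈ -10
PhCH(CH₃)–ONO₂ loses NO₃⁻: pKₐ(HNO₃) ≈ -1.3
PhCH(CH₃)–OBz loses PhCOO⁻: pKₐ(C₆H₅COOH) ≈ 4.2
PhCH(CH₃)–OC₂H₅ loses CH₃CH₂O⁻: pKₐ(CH₃CH₂OH) ≈ 16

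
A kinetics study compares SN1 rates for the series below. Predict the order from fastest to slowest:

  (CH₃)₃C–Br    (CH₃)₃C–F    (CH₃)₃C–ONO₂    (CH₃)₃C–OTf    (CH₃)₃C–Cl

(CH₃)₃C–OTf > (CH₃)₃C–Br > (CH₃)₃C–Cl > (CH₃)₃C–ONO₂ > (CH₃)₃C–F

Same R in every case — rank the leaving groups.
Rank by basicity of the departing species: weakest base leaves most easily.
(CH₃)₃C–OTf loses OTf⁻: pKₐ(CF₃SO₃H (triflic acid)) ≈ -14
(CH₃)₃C–Br loses Br⁻: pKₐ(HBr) ≈ -9
(CH₃)₃C–Cl loses Cl⁻: pKₐ(HCl) ≈ -7
(CH₃)₃C–ONO₂ loses NO₃⁻: pKₐ(HNO₃) ≈ -1.3
(CH₃)₃C–F loses F⁻: pKₐ(HF) ≈ 3.2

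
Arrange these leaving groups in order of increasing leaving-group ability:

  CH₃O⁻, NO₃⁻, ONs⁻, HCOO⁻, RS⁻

CH₃O⁻ < RS⁻ < HCOO⁻ < NO₃⁻ < ONs⁻

Leaving-group ability tracks the stability of the departed species; conjugate-acid pKₐ is the usual yardstick (lower pKₐ → better LG).
ONs⁻: pKₐ(p-O₂NC₆H₄SO₃H) ≈ -3.5 — p-nitro group further stabilises the sulfonate
NO₃⁻: pKₐ(HNO₃) ≈ -1.3
HCOO⁻: pKₐ(HCOOH) ≈ 3.8 — resonance-stabilised carboxylate
RS⁻: pKₐ(RSH (a thiol)) ≈ 10.5 — moderately basic; rarely leaves without activation
CH₃O⁻: pKₐ(CH₃OH) ≈ 15.5 — strong base; alkoxides do not leave unassisted
Reversing gives the worst-to-best order requested.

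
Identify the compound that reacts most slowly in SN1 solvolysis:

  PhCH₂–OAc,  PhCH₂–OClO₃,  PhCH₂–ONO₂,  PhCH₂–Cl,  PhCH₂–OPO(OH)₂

PhCH₂–OAc

With the same alkyl group throughout, only the leaving group differentiates the rates.
A good leaving group is a weak base: the lower the pKₐ of its conjugate acid, the more readily it departs.
PhCH₂–OClO₃ loses ClO₄⁻: pKₐ(HClO₄) ≈ -10
PhCH₂–Cl loses Cl⁻: pKₐ(HCl) ≈ -7
PhCH₂–ONO₂ loses NO₃⁻: pKₐ(HNO₃) ≈ -1.3
PhCH₂–OPO(OH)₂ loses H₂PO₄⁻: pKₐ(H₃PO₄) ≈ 2.1
PhCH₂–OAc loses AcO⁻: pKₐ(CH₃COOH) ≈ 4.8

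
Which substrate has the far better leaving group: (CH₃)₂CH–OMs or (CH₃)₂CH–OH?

(CH₃)₂CH–OMs

From (CH₃)₂CH–OH the departing group would be OH⁻ (pKₐ(H₂O) ≈ 15.7). Strong base; essentially never leaves without prior activation.
From (CH₃)₂CH–OMs the leaving group is OMs⁻ (pKₐ(CH₃SO₃H (MsOH)) ≈ -1.9). Resonance-delocalised alkanesulfonate.
(In practice (CH₃)₂CH–OMs is made from (CH₃)₂CH–OH by treatment with MsCl / Et₃N, converting the hydroxyl into a mesylate.)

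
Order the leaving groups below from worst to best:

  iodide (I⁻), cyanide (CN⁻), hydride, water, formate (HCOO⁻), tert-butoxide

hydride < tert-butoxide < cyanide (CN⁻) < formate (HCOO⁻) < water < iodide (I⁻)

The more stable X⁻ (or X) is on its own — i.e. the weaker a base it is — the better a leaving group it makes.
iodide (I⁻): pKₐ(HI) ≈ -10
water: pKₐ(H₃O⁺) ≈ -1.7 — neutral; leaves from a protonated alcohol (R–OH₂⁺)
formate (HCOO⁻): pKₐ(HCOOH) ≈ 3.8
cyanide (CN⁻): pKₐ(HCN) ≈ 9.2 — sp carbon stabilises the charge somewhat, but still a poor LG
tert-butoxide: pKₐ(t-BuOH) ≈ 18 — bulky, strongly basic alkoxide
hydride: pKₐ(H₂) ≈ 36
Reversing gives the worst-to-best order requested.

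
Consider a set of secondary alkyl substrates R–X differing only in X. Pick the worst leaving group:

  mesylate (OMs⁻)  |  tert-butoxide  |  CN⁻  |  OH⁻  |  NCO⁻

The more stable X⁻ (or X) is on its own — i.e. the weaker a base it is — the better a leaving group it makes.
mesylate (OMs⁻): pKₐ(CH₃SO₃H (MsOH)) ≈ -1.9
NCO⁻: pKₐ(HOCN) ≈ 3.5
CN⁻: pKₐ(HCN) ≈ 9.2
OH⁻: pKₐ(H₂O) ≈ 15.7
tert-butoxide: pKₐ(t-BuOH) ≈ 18

tert-butoxide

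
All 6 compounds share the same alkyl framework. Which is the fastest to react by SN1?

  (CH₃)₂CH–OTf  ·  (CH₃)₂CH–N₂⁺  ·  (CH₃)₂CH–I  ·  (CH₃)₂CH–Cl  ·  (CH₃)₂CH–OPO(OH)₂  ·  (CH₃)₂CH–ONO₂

Identical carbon frameworks mean the comparison reduces to leaving-group quality.
Rank by basicity of the departing species: weakest base leaves most easily.
(CH₃)₂CH–N₂⁺ loses N₂: no meaningful conjugate acid; N₂ departs as an exceptionally stable neutral molecule
(CH₃)₂CH–OTf loses OTf⁻: pKₐ(CF₃SO₃H (triflic acid)) ≈ -14
(CH₃)₂CH–I loses I⁻: pKₐ(HI) ≈ -10
(CH₃)₂CH–Cl loses Cl⁻: pKₐ(HCl) ≈ -7
(CH₃)₂CH–ONO₂ loses NO₃⁻: pKₐ(HNO₃) ≈ -1.3
(CH₃)₂CH–OPO(OH)₂ loses H₂PO₄⁻: pKₐ(H₃PO₄) ≈ 2.1

(CH₃)₂CH–N₂⁺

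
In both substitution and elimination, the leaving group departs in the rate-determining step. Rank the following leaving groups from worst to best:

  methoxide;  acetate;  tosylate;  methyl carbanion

tosylate: pKₐ(p-CH₃C₆H₄SO₃H (TsOH)) ≈ -2.8 — resonance-delocalised arenesulfonate
acetate: pKₐ(CH₃COOH) ≈ 4.8
methoxide: pKₐ(CH₃OH) ≈ 15.5
methyl carbanion: pKₐ(CH₄) ≈ 48 — unstabilised carbanion; the worst conceivable leaving group
Reversing gives the worst-to-best order requested.

methyl carbanion < methoxide < acetate < tosylate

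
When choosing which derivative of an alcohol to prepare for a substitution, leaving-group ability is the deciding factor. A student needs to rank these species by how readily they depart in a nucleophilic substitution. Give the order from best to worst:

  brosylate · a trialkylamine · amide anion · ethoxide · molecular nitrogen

molecular nitrogen > brosylate > a trialkylamine > ethoxide > amide anion

molecular nitrogen: no meaningful conjugate acid; N₂ departs as an exceptionally stable neutral molecule
brosylate: pKₐ(p-BrC₆H₄SO₃H) ≈ -2.8
a trialkylamine: pKₐ(R'₃NH⁺) ≈ 10.7
ethoxide: pKₐ(CH₃CH₂OH) ≈ 16
amide anion: pKₐ(NH₃) ≈ 38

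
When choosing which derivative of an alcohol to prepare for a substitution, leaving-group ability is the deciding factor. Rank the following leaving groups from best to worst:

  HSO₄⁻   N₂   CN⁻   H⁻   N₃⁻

N₂ > HSO₄⁻ > N₃⁻ > CN⁻ > H⁻

Rank by basicity of the departing species: weakest base leaves most easily.
N₂: no meaningful conjugate acid; N₂ departs as an exceptionally stable neutral molecule
HSO₄⁻: pKₐ(H₂SO₄) ≈ -3 — conjugate base of a strong mineral acid
N₃⁻: pKₐ(HN₃) ≈ 4.7
CN⁻: pKₐ(HCN) ≈ 9.2 — sp carbon stabilises the charge somewhat, but still a poor LG
H⁻: pKₐ(H₂) ≈ 36 — extremely strong base; leaves only in special hydride-transfer contexts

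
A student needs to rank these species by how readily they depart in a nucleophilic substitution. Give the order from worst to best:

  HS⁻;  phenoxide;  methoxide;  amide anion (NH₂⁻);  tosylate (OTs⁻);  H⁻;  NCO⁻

Leaving-group ability tracks the stability of the departed species; conjugate-acid pKₐ is the usual yardstick (lower pKₐ → better LG).
tosylate (OTs⁻): pKₐ(p-CH₃C₆H₄SO₃H (TsOH)) ≈ -2.8
NCO⁻: pKₐ(HOCN) ≈ 3.5
HS⁻: pKₐ(H₂S) ≈ 7
phenoxide: pKₐ(C₆H₅OH (phenol)) ≈ 10
methoxide: pKₐ(CH₃OH) ≈ 15.5
H⁻: pKₐ(H₂) ≈ 36
amide anion (NH₂⁻): pKₐ(NH₃) ≈ 38
Reversing gives the worst-to-best order requested.

amide anion (NH₂⁻) < H⁻ < methoxide < phenoxide < HS⁻ < NCO⁻ < tosylate (OTs⁻)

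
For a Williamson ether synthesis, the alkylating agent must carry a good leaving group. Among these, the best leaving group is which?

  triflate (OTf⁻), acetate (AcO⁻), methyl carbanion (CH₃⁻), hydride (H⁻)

triflate (OTf⁻)

Leaving-group ability tracks the stability of the departed species; conjugate-acid pKₐ is the usual yardstick (lower pKₐ → better LG).
triflate (OTf⁻): pKₐ(CF₃SO₃H (triflic acid)) ≈ -14
acetate (AcO⁻): pKₐ(CH₃COOH) ≈ 4.8
hydride (H⁻): pKₐ(H₂) ≈ 36
methyl carbanion (CH₃⁻): pKₐ(CH₄) ≈ 48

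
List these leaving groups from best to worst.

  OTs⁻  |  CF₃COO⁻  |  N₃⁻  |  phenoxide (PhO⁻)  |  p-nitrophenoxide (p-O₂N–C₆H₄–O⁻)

OTs⁻ > CF₃COO⁻ > N₃⁻ > p-nitrophenoxide (p-O₂N–C₆H₄–O⁻) > phenoxide (PhO⁻)

Leaving-group ability tracks the stability of the departed species; conjugate-acid pKₐ is the usual yardstick (lower pKₐ → better LG).
OTs⁻: pKₐ(p-CH₃C₆H₄SO₃H (TsOH)) ≈ -2.8
CF₃COO⁻: pKₐ(CF₃COOH) ≈ 0.2 — strongly electron-withdrawing CF₃ stabilises the carboxylate
N₃⁻: pKₐ(HN₃) ≈ 4.7 — linear, resonance-stabilised
p-nitrophenoxide (p-O₂N–C₆H₄–O⁻): pKₐ(p-nitrophenol) ≈ 7.2
phenoxide (PhO⁻): pKₐ(C₆H₅OH (phenol)) ≈ 10 — resonance into the ring helps, but still a poor LG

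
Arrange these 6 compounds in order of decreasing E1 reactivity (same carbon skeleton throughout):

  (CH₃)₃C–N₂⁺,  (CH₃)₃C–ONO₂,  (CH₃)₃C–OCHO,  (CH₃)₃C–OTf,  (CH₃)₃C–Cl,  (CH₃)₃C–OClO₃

Identical carbon frameworks mean the comparison reduces to leaving-group quality.
Rank by basicity of the departing species: weakest base leaves most easily.
(CH₃)₃C–N₂⁺ loses N₂: no meaningful conjugate acid; N₂ departs as an exceptionally stable neutral molecule
(CH₃)₃C–OTf loses OTf⁻: pKₐ(CF₃SO₃H (triflic acid)) ≈ -14
(CH₃)₃C–OClO₃ loses ClO₄⁻: pKₐ(HClO₄) ≈ -10
(CH₃)₃C–Cl loses Cl⁻: pKₐ(HCl) ≈ -7
(CH₃)₃C–ONO₂ loses NO₃⁻: pKₐ(HNO₃) ≈ -1.3
(CH₃)₃C–OCHO loses HCOO⁻: pKₐ(HCOOH) ≈ 3.8

(CH₃)₃C–N₂⁺ > (CH₃)₃C–OTf > (CH₃)₃C–OClO₃ > (CH₃)₃C–Cl > (CH₃)₃C–ONO₂ > (CH₃)₃C–OCHO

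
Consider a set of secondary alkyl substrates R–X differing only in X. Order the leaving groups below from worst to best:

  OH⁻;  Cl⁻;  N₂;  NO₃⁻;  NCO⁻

A good leaving group is a weak base: the lower the pKₐ of its conjugate acid, the more readily it departs.
N₂: no meaningful conjugate acid; N₂ departs as an exceptionally stable neutral molecule
Cl⁻: pKₐ(HCl) ≈ -7 — moderately weak base
NO₃⁻: pKₐ(HNO₃) ≈ -1.3
NCO⁻: pKₐ(HOCN) ≈ 3.5 — resonance between N and O
OH⁻: pKₐ(H₂O) ≈ 15.7
Listed from poorest to best leaving group as asked.

OH⁻ < NCO⁻ < NO₃⁻ < Cl⁻ < N₂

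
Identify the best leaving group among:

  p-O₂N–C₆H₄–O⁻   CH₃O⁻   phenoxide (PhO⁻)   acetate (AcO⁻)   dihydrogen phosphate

dihydrogen phosphate: pKₐ(H₃PO₄) ≈ 2.1
acetate (AcO⁻): pKₐ(CH₃COOH) ≈ 4.8
p-O₂N–C₆H₄–O⁻: pKₐ(p-nitrophenol) ≈ 7.2
phenoxide (PhO⁻): pKₐ(C₆H₅OH (phenol)) ≈ 10
CH₃O⁻: pKₐ(CH₃OH) ≈ 15.5

dihydrogen phosphate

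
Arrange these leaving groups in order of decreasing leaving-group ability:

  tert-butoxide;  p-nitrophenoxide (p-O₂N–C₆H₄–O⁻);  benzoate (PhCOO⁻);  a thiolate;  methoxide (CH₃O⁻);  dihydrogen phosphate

dihydrogen phosphate > benzoate (PhCOO⁻) > p-nitrophenoxide (p-O₂N–C₆H₄–O⁻) > a thiolate > methoxide (CH₃O⁻) > tert-butoxide

Leaving-group ability tracks the stability of the departed species; conjugate-acid pKₐ is the usual yardstick (lower pKₐ → better LG).
dihydrogen phosphate: pKₐ(H₃PO₄) ≈ 2.1 — moderate base; biological leaving group after further activation
benzoate (PhCOO⁻): pKₐ(C₆H₅COOH) ≈ 4.2 — aryl carboxylate
p-nitrophenoxide (p-O₂N–C₆H₄–O⁻): pKₐ(p-nitrophenol) ≈ 7.2
a thiolate: pKₐ(RSH (a thiol)) ≈ 10.5
methoxide (CH₃O⁻): pKₐ(CH₃OH) ≈ 15.5 — strong base; alkoxides do not leave unassisted
tert-butoxide: pKₐ(t-BuOH) ≈ 18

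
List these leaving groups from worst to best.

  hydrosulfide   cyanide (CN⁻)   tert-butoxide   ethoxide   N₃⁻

Rank by basicity of the departing species: weakest base leaves most easily.
N₃⁻: pKₐ(HN₃) ≈ 4.7
hydrosulfide: pKₐ(H₂S) ≈ 7 — larger and more polarisable than the oxygen analogue
cyanide (CN⁻): pKₐ(HCN) ≈ 9.2
ethoxide: pKₐ(CH₃CH₂OH) ≈ 16 — strong base; alkoxides do not leave unassisted
tert-butoxide: pKₐ(t-BuOH) ≈ 18
Listed from poorest to best leaving group as asked.

tert-butoxide < ethoxide < cyanide (CN⁻) < hydrosulfide < N₃⁻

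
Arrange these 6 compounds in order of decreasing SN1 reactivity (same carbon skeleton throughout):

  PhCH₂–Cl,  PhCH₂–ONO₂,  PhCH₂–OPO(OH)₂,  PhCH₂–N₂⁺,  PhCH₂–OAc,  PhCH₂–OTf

PhCH₂–N₂⁺ > PhCH₂–OTf > PhCH₂–Cl > PhCH₂–ONO₂ > PhCH₂–OPO(OH)₂ > PhCH₂–OAc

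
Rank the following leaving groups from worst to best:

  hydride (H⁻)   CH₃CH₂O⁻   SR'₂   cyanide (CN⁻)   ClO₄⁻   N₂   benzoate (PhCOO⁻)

The more stable X⁻ (or X) is on its own — i.e. the weaker a base it is — the better a leaving group it makes.
N₂: no meaningful conjugate acid; N₂ departs as an exceptionally stable neutral molecule
ClO₄⁻: pKₐ(HClO₄) ≈ -10
SR'₂: pKₐ(R'₂SH⁺) ≈ -7
benzoate (PhCOO⁻): pKₐ(C₆H₅COOH) ≈ 4.2
cyanide (CN⁻): pKₐ(HCN) ≈ 9.2
CH₃CH₂O⁻: pKₐ(CH₃CH₂OH) ≈ 16
hydride (H⁻): pKₐ(H₂) ≈ 36
Listed from poorest to best leaving group as asked.

hydride (H⁻) < CH₃CH₂O⁻ < cyanide (CN⁻) < benzoate (PhCOO⁻) < SR'₂ < ClO₄⁻ < N₂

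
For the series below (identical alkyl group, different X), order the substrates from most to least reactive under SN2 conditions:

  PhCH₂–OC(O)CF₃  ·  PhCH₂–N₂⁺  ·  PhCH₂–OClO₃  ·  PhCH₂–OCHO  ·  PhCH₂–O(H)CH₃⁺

PhCH₂–N₂⁺ > PhCH₂–OClO₃ > PhCH₂–O(H)CH₃⁺ > PhCH₂–OC(O)CF₃ > PhCH₂–OCHO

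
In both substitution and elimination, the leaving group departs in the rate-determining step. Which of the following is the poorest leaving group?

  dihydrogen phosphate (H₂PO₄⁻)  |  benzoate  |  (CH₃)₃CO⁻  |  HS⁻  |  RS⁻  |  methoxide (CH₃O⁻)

Leaving-group ability tracks the stability of the departed species; conjugate-acid pKₐ is the usual yardstick (lower pKₐ → better LG).
dihydrogen phosphate (H₂PO₄⁻): pKₐ(H₃PO₄) ≈ 2.1
benzoate: pKₐ(C₆H₅COOH) ≈ 4.2
HS⁻: pKₐ(H₂S) ≈ 7
RS⁻: pKₐ(RSH (a thiol)) ≈ 10.5
methoxide (CH₃O⁻): pKₐ(CH₃OH) ≈ 15.5
(CH₃)₃CO⁻: pKₐ(t-BuOH) ≈ 18

(CH₃)₃CO⁻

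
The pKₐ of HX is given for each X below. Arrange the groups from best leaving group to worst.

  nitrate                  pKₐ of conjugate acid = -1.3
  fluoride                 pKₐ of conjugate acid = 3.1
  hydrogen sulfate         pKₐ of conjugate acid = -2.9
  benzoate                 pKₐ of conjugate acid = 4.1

hydrogen sulfate > nitrate > fluoride > benzoate

Lower conjugate-acid pKₐ ⇒ weaker base ⇒ better leaving group.
Sorting by the given values: hydrogen sulfate (-2.9), nitrate (-1.3), fluoride (3.1), benzoate (4.1).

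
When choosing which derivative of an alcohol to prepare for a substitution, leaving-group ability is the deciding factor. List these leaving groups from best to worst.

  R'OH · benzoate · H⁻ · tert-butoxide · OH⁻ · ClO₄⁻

ClO₄⁻: pKₐ(HClO₄) ≈ -10
R'OH: pKₐ(R'OH₂⁺) ≈ -2.4 — neutral; leaves from a protonated ether (an oxonium ion, R–O(H)R'⁺)
benzoate: pKₐ(C₆H₅COOH) ≈ 4.2 — aryl carboxylate
OH⁻: pKₐ(H₂O) ≈ 15.7 — strong base; essentially never leaves without prior activation
tert-butoxide: pKₐ(t-BuOH) ≈ 18 — bulky, strongly basic alkoxide
H⁻: pKₐ(H₂) ≈ 36 — extremely strong base; leaves only in special hydride-transfer contexts

ClO₄⁻ > R'OH > benzoate > OH⁻ > tert-butoxide > H⁻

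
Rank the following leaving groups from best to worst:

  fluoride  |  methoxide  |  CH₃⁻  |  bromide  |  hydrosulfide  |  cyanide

bromide > fluoride > hydrosulfide > cyanide > methoxide > CH₃⁻

bromide: pKₐ(HBr) ≈ -9 — weak base; good leaving group
fluoride: pKₐ(HF) ≈ 3.2 — small and strongly basic; the poor halide leaving group
hydrosulfide: pKₐ(H₂S) ≈ 7
cyanide: pKₐ(HCN) ≈ 9.2 — sp carbon stabilises the charge somewhat, but still a poor LG
methoxide: pKₐ(CH₃OH) ≈ 15.5
CH₃⁻: pKₐ(CH₄) ≈ 48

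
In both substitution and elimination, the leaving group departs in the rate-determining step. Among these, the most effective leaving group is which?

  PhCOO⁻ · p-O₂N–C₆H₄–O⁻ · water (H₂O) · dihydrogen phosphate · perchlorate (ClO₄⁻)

The more stable X⁻ (or X) is on its own — i.e. the weaker a base it is — the better a leaving group it makes.
perchlorate (ClO₄⁻): pKₐ(HClO₄) ≈ -10
water (H₂O): pKₐ(H₃O⁺) ≈ -1.7
dihydrogen phosphate: pKₐ(H₃PO₄) ≈ 2.1
PhCOO⁻: pKₐ(C₆H₅COOH) ≈ 4.2
p-O₂N–C₆H₄–O⁻: pKₐ(p-nitrophenol) ≈ 7.2

perchlorate (ClO₄⁻)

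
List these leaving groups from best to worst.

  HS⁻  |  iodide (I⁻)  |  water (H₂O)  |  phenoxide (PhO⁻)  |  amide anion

iodide (I⁻) > water (H₂O) > HS⁻ > phenoxide (PhO⁻) > amide anion

The more stable X⁻ (or X) is on its own — i.e. the weaker a base it is — the better a leaving group it makes.
iodide (I⁻): pKₐ(HI) ≈ -10
water (H₂O): pKₐ(H₃O⁺) ≈ -1.7
HS⁻: pKₐ(H₂S) ≈ 7 — larger and more polarisable than the oxygen analogue
phenoxide (PhO⁻): pKₐ(C₆H₅OH (phenol)) ≈ 10 — resonance into the ring helps, but still a poor LG
amide anion: pKₐ(NH₃) ≈ 38 — extremely strong base; never a leaving group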